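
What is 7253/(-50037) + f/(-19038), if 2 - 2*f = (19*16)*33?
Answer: 37617647/317534802 ≈ 0.11847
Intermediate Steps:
f = -5015 (f = 1 - 19*16*33/2 = 1 - 152*33 = 1 - ½*10032 = 1 - 5016 = -5015)
7253/(-50037) + f/(-19038) = 7253/(-50037) - 5015/(-19038) = 7253*(-1/50037) - 5015*(-1/19038) = -7253/50037 + 5015/19038 = 37617647/317534802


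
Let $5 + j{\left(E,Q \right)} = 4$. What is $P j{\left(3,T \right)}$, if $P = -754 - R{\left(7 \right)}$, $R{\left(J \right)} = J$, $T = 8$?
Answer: $761$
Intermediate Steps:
$j{\left(E,Q \right)} = -1$ ($j{\left(E,Q \right)} = -5 + 4 = -1$)
$P = -761$ ($P = -754 - 7 = -761$)
$P j{\left(3,T \right)} = \left(-761\right) \left(-1\right) = 761$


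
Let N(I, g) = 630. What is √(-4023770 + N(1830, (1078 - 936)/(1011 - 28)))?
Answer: 2*I*√1005785 ≈ 2005.8*I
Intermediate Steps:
√(-4023770 + N(1830, (1078 - 936)/(1011 - 28))) = √(-4023770 + 630) = √(-4023140) = 2*I*√1005785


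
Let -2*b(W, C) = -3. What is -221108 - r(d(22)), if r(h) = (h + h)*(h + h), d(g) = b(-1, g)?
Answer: -221117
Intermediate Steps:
b(W, C) = 3/2 (b(W, C) = -½*(-3) = 3/2)
d(g) = 3/2
r(h) = 4*h² (r(h) = (2*h)*(2*h) = 4*h²)
-221108 - r(d(22)) = -221108 - 4*(3/2)² = -221108 - 4*9/4 = -221108 - 1*9 = -221108 - 9 = -221117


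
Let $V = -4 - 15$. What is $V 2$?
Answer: $-38$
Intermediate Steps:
$V = -19$ ($V = -4 - 15 = -19$)
$V 2 = \left(-19\right) 2 = -38$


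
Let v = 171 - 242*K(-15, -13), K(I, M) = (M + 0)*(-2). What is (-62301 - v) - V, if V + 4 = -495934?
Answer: 439758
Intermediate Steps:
V = -495938 (V = -4 - 495934 = -495938)
K(I, M) = -2*M (K(I, M) = M*(-2) = -2*M)
v = -6121 (v = 171 - (-484)*(-13) = 171 - 242*26 = 171 - 6292 = -6121)
(-62301 - v) - V = (-62301 - 1*(-6121)) - 1*(-495938) = (-62301 + 6121) + 495938 = -56180 + 495938 = 439758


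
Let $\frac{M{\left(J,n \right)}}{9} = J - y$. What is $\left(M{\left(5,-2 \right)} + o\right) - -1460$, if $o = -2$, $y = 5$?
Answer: $1458$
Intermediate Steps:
$M{\left(J,n \right)} = -45 + 9 J$ ($M{\left(J,n \right)} = 9 \left(J - 5\right) = 9 \left(-5 + J\right) = -45 + 9 J$)
$\left(M{\left(5,-2 \right)} + o\right) - -1460 = \left(\left(-45 + 9 \cdot 5\right) - 2\right) - -1460 = \left(\left(-45 + 45\right) - 2\right) + 1460 = \left(0 - 2\right) + 1460 = -2 + 1460 = 1458$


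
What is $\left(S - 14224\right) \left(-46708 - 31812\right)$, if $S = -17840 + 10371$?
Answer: $1703334360$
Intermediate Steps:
$S = -7469$
$\left(S - 14224\right) \left(-46708 - 31812\right) = \left(-7469 - 14224\right) \left(-46708 - 31812\right) = \left(-21693\right) \left(-78520\right) = 1703334360$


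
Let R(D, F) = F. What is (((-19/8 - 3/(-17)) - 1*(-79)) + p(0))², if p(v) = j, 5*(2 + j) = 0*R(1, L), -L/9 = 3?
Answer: 103489929/18496 ≈ 5595.3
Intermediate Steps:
L = -27 (L = -9*3 = -27)
j = -2 (j = -2 + (0*(-27))/5 = -2 + (⅕)*0 = -2 + 0 = -2)
p(v) = -2
(((-19/8 - 3/(-17)) - 1*(-79)) + p(0))² = (((-19/8 - 3/(-17)) - 1*(-79)) - 2)² = (((-19*⅛ - 3*(-1/17)) + 79) - 2)² = (((-19/8 + 3/17) + 79) - 2)² = ((-299/136 + 79) - 2)² = (10445/136 - 2)² = (10173/136)² = 103489929/18496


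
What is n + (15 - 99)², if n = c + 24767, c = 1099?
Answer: 32922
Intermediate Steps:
n = 25866 (n = 1099 + 24767 = 25866)
n + (15 - 99)² = 25866 + (15 - 99)² = 25866 + (-84)² = 25866 + 7056 = 32922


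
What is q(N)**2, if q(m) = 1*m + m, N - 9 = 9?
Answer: 1296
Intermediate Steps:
N = 18 (N = 9 + 9 = 18)
q(m) = 2*m (q(m) = m + m = 2*m)
q(N)**2 = (2*18)**2 = 36**2 = 1296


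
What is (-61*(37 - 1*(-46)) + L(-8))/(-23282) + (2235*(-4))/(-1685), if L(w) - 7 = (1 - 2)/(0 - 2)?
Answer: 86663839/15692068 ≈ 5.5228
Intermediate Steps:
L(w) = 15/2 (L(w) = 7 + (1 - 2)/(0 - 2) = 7 - 1/(-2) = 7 - 1*(-½) = 7 + ½ = 15/2)
(-61*(37 - 1*(-46)) + L(-8))/(-23282) + (2235*(-4))/(-1685) = (-61*(37 - 1*(-46)) + 15/2)/(-23282) + (2235*(-4))/(-1685) = (-61*(37 + 46) + 15/2)*(-1/23282) - 8940*(-1/1685) = (-61*83 + 15/2)*(-1/23282) + 1788/337 = (-5063 + 15/2)*(-1/23282) + 1788/337 = -10111/2*(-1/23282) + 1788/337 = 10111/46564 + 1788/337 = 86663839/15692068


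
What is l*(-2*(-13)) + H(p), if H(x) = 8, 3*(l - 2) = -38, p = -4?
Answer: -808/3 ≈ -269.33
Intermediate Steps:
l = -32/3 (l = 2 + (1/3)*(-38) = 2 - 38/3 = -32/3 ≈ -10.667)
l*(-2*(-13)) + H(p) = -(-64)*(-13)/3 + 8 = -32/3*26 + 8 = -832/3 + 8 = -808/3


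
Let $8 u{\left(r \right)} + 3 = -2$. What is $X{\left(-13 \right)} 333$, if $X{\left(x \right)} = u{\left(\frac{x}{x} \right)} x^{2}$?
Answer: $- \frac{281385}{8} \approx -35173.0$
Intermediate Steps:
$u{\left(r \right)} = - \frac{5}{8}$ ($u{\left(r \right)} = - \frac{3}{8} + \frac{1}{8} \left(-2\right) = - \frac{3}{8} - \frac{1}{4} = - \frac{5}{8}$)
$X{\left(x \right)} = - \frac{5 x^{2}}{8}$
$X{\left(-13 \right)} 333 = - \frac{5 \left(-13\right)^{2}}{8} \cdot 333 = \left(- \frac{5}{8}\right) 169 \cdot 333 = \left(- \frac{845}{8}\right) 333 = - \frac{281385}{8}$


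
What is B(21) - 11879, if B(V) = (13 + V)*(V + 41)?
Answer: -9771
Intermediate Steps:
B(V) = (13 + V)*(41 + V)
B(21) - 11879 = (533 + 21² + 54*21) - 11879 = (533 + 441 + 1134) - 11879 = 2108 - 11879 = -9771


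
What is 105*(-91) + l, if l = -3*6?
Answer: -9573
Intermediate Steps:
l = -18
105*(-91) + l = 105*(-91) - 18 = -9555 - 18 = -9573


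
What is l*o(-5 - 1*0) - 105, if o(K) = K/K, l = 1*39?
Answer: -66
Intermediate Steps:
l = 39
o(K) = 1
l*o(-5 - 1*0) - 105 = 39*1 - 105 = 39 - 105 = -66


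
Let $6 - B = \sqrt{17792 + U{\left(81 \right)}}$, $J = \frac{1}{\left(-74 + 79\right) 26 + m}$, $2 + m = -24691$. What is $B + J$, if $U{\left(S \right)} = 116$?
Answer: $\frac{147377}{24563} - 22 \sqrt{37} \approx -127.82$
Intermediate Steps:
$m = -24693$ ($m = -2 - 24691 = -24693$)
$J = - \frac{1}{24563}$ ($J = \frac{1}{\left(-74 + 79\right) 26 - 24693} = \frac{1}{5 \cdot 26 - 24693} = \frac{1}{130 - 24693} = \frac{1}{-24563} = - \frac{1}{24563} \approx -4.0712 \cdot 10^{-5}$)
$B = 6 - 22 \sqrt{37}$ ($B = 6 - \sqrt{17792 + 116} = 6 - \sqrt{17908} = 6 - 22 \sqrt{37} \approx -127.82$)
$B + J = \left(6 - 22 \sqrt{37}\right) - \frac{1}{24563} = \frac{147377}{24563} - 22 \sqrt{37}$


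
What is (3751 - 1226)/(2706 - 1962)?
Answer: 2525/744 ≈ 3.3938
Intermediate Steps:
(3751 - 1226)/(2706 - 1962) = 2525/744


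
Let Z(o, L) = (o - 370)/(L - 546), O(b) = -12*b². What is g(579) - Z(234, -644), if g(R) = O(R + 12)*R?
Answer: -84938153584/35 ≈ -2.4268e+9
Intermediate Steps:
Z(o, L) = (-370 + o)/(-546 + L)
g(R) = -12*R*(12 + R)² (g(R) = (-12*(R + 12)²)*R = (-12*(12 + R)²)*R = -12*R*(12 + R)²)
g(579) - Z(234, -644) = -12*579*(12 + 579)² - (-370 + 234)/(-546 - 644) = -12*579*591² - (-136)/(-1190) = -12*579*349281 - (-1)*(-136)/1190 = -2426804388 - 1*4/35 = -2426804388 - 4/35 = -84938153584/35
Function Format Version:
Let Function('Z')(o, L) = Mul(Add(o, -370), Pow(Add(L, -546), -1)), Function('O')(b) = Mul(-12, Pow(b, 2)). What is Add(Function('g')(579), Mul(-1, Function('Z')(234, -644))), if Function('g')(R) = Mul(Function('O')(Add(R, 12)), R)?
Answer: Rational(-84938153584, 35) ≈ -2.4268e+9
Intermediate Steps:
Function('Z')(o, L) = Mul(Pow(Add(-546, L), -1), Add(-370, o)) (Function('Z')(o, L) = Mul(Add(-370, o), Pow(Add(-546, L), -1)) = Mul(Pow(Add(-546, L), -1), Add(-370, o)))
Function('g')(R) = Mul(-12, R, Pow(Add(12, R), 2)) (Function('g')(R) = Mul(Mul(-12, Pow(Add(R, 12), 2)), R) = Mul(Mul(-12, Pow(Add(12, R), 2)), R) = Mul(-12, R, Pow(Add(12, R), 2)))
Add(Function('g')(579), Mul(-1, Function('Z')(234, -644))) = Add(Mul(-12, 579, Pow(Add(12, 579), 2)), Mul(-1, Mul(Pow(Add(-546, -644), -1), Add(-370, 234)))) = Add(Mul(-12, 579, Pow(591, 2)), Mul(-1, Mul(Pow(-1190, -1), -136))) = Add(Mul(-12, 579, 349281), Mul(-1, Mul(Rational(-1, 1190), -136))) = Add(-2426804388, Mul(-1, Rational(4, 35))) = Add(-2426804388, Rational(-4, 35)) = Rational(-84938153584, 35)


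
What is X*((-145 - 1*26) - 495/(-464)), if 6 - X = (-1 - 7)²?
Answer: 78849/8 ≈ 9856.1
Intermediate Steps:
X = -58 (X = 6 - (-1 - 7)² = 6 - 1*(-8)² = 6 - 1*64 = 6 - 64 = -58)
X*((-145 - 1*26) - 495/(-464)) = -58*((-145 - 1*26) - 495/(-464)) = -58*((-145 - 26) - 495*(-1/464)) = -58*(-171 + 495/464) = -58*(-78849/464) = 78849/8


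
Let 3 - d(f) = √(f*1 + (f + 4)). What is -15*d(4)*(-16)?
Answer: 720 - 480*√3 ≈ -111.38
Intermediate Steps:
d(f) = 3 - √(4 + 2*f) (d(f) = 3 - √(f*1 + (f + 4)) = 3 - √(f + (4 + f)) = 3 - √(4 + 2*f))
-15*d(4)*(-16) = -15*(3 - √(4 + 2*4))*(-16) = -15*(3 - √(4 + 8))*(-16) = -15*(3 - √12)*(-16) = -15*(3 - 2*√3)*(-16) = (-45 + 30*√3)*(-16) = 720 - 480*√3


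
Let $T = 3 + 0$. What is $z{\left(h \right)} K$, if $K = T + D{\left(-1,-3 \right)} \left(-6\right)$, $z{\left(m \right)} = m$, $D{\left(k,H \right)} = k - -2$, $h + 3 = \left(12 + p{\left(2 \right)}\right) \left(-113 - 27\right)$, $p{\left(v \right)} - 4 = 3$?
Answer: $7989$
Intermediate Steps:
$p{\left(v \right)} = 7$ ($p{\left(v \right)} = 4 + 3 = 7$)
$T = 3$
$h = -2663$ ($h = -3 + \left(12 + 7\right) \left(-113 - 27\right) = -3 + 19 \left(-140\right) = -3 - 2660 = -2663$)
$D{\left(k,H \right)} = 2 + k$ ($D{\left(k,H \right)} = k + 2 = 2 + k$)
$K = -3$ ($K = 3 + \left(2 - 1\right) \left(-6\right) = 3 + 1 \left(-6\right) = 3 - 6 = -3$)
$z{\left(h \right)} K = \left(-2663\right) \left(-3\right) = 7989$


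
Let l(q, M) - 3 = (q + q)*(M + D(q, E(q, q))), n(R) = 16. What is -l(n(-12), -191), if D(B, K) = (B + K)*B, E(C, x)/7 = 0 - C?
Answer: 55261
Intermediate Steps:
E(C, x) = -7*C (E(C, x) = 7*(0 - C) = 7*(-C) = -7*C)
D(B, K) = B*(B + K)
l(q, M) = 3 + 2*q*(M - 6*q**2) (l(q, M) = 3 + (q + q)*(M + q*(q - 7*q)) = 3 + (2*q)*(M + q*(-6*q)) = 3 + (2*q)*(M - 6*q**2) = 3 + 2*q*(M - 6*q**2))
-l(n(-12), -191) = -(3 - 12*16**3 + 2*(-191)*16) = -(3 - 12*4096 - 6112) = -(3 - 49152 - 6112) = -1*(-55261) = 55261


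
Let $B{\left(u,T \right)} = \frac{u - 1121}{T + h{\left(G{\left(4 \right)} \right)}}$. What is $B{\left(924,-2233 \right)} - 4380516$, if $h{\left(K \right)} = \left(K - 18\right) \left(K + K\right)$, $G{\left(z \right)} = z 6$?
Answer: $- \frac{8520103423}{1945} \approx -4.3805 \cdot 10^{6}$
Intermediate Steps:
$G{\left(z \right)} = 6 z$
$h{\left(K \right)} = 2 K \left(-18 + K\right)$ ($h{\left(K \right)} = \left(-18 + K\right) 2 K = 2 K \left(-18 + K\right)$)
$B{\left(u,T \right)} = \frac{-1121 + u}{288 + T}$ ($B{\left(u,T \right)} = \frac{u - 1121}{T + 2 \cdot 6 \cdot 4 \left(-18 + 6 \cdot 4\right)} = \frac{-1121 + u}{T + 2 \cdot 24 \left(-18 + 24\right)} = \frac{-1121 + u}{T + 2 \cdot 24 \cdot 6} = \frac{-1121 + u}{T + 288} = \frac{-1121 + u}{288 + T}$)
$B{\left(924,-2233 \right)} - 4380516 = \frac{-1121 + 924}{288 - 2233} - 4380516 = \frac{1}{-1945} \left(-197\right) - 4380516 = \left(- \frac{1}{1945}\right) \left(-197\right) - 4380516 = \frac{197}{1945} - 4380516 = - \frac{8520103423}{1945}$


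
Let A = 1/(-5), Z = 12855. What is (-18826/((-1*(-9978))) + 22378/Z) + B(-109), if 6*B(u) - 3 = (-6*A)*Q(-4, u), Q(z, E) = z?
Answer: -19066901/42755730 ≈ -0.44595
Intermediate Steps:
A = -⅕ ≈ -0.20000
B(u) = -3/10 (B(u) = ½ + (-6*(-⅕)*(-4))/6 = ½ + ((6/5)*(-4))/6 = ½ + (⅙)*(-24/5) = ½ - ⅘ = -3/10)
(-18826/((-1*(-9978))) + 22378/Z) + B(-109) = (-18826/((-1*(-9978))) + 22378/12855) - 3/10 = (-18826/9978 + 22378*(1/12855)) - 3/10 = (-18826*1/9978 + 22378/12855) - 3/10 = (-9413/4989 + 22378/12855) - 3/10 = -3120091/21377865 - 3/10 = -19066901/42755730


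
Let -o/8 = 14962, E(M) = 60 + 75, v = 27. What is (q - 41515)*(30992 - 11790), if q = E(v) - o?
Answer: 1503823832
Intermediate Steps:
E(M) = 135
o = -119696 (o = -8*14962 = -119696)
q = 119831 (q = 135 - 1*(-119696) = 135 + 119696 = 119831)
(q - 41515)*(30992 - 11790) = (119831 - 41515)*(30992 - 11790) = 78316*19202 = 1503823832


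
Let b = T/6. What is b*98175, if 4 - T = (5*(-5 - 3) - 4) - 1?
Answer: 1603525/2 ≈ 8.0176e+5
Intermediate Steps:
T = 49 (T = 4 - ((5*(-5 - 3) - 4) - 1) = 4 - ((5*(-8) - 4) - 1) = 4 - ((-40 - 4) - 1) = 4 - (-44 - 1) = 4 - 1*(-45) = 4 + 45 = 49)
b = 49/6 ≈ 8.1667
b*98175 = (49/6)*98175 = 1603525/2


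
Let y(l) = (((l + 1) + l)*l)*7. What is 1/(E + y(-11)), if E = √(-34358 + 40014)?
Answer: 231/372719 - 2*√1414/2609033 ≈ 0.00059094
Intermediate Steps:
E = 2*√1414 (E = √5656 = 2*√1414 ≈ 75.206)
y(l) = 7*l*(1 + 2*l) (y(l) = (((1 + l) + l)*l)*7 = ((1 + 2*l)*l)*7 = (l*(1 + 2*l))*7 = 7*l*(1 + 2*l))
1/(E + y(-11)) = 1/(2*√1414 + 7*(-11)*(1 + 2*(-11))) = 1/(2*√1414 + 7*(-11)*(1 - 22)) = 1/(2*√1414 + 7*(-11)*(-21)) = 1/(2*√1414 + 1617) = 1/(1617 + 2*√1414)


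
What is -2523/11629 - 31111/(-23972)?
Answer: 10389947/9612772 ≈ 1.0808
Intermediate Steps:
-2523/11629 - 31111/(-23972) = -2523*1/11629 - 31111*(-1/23972) = -87/401 + 31111/23972 = 10389947/9612772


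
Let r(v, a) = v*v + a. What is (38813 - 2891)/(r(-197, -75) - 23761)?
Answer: 11974/4991 ≈ 2.3991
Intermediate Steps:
r(v, a) = a + v² (r(v, a) = v² + a = a + v²)
(38813 - 2891)/(r(-197, -75) - 23761) = (38813 - 2891)/((-75 + (-197)²) - 23761) = 35922/((-75 + 38809) - 23761) = 35922/(38734 - 23761) = 35922/14973 = 35922*(1/14973) = 11974/4991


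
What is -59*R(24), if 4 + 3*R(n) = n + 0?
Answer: -1180/3 ≈ -393.33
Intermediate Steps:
R(n) = -4/3 + n/3 (R(n) = -4/3 + (n + 0)/3 = -4/3 + n/3)
-59*R(24) = -59*(-4/3 + (1/3)*24) = -59*(-4/3 + 8) = -59*20/3 = -1180/3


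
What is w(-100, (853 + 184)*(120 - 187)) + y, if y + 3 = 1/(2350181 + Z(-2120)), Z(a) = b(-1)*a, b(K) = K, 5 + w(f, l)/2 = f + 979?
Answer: 4104765246/2352301 ≈ 1745.0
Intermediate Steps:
w(f, l) = 1948 + 2*f (w(f, l) = -10 + 2*(f + 979) = -10 + 2*(979 + f) = -10 + (1958 + 2*f) = 1948 + 2*f)
Z(a) = -a
y = -7056902/2352301 (y = -3 + 1/(2350181 - 1*(-2120)) = -3 + 1/(2350181 + 2120) = -3 + 1/2352301 = -7056902/2352301 ≈ -3.0000)
w(-100, (853 + 184)*(120 - 187)) + y = (1948 + 2*(-100)) - 7056902/2352301 = (1948 - 200) - 7056902/2352301 = 1748 - 7056902/2352301 = 4104765246/2352301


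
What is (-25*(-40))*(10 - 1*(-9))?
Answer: 19000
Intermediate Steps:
(-25*(-40))*(10 - 1*(-9)) = 1000*(10 + 9) = 1000*19 = 19000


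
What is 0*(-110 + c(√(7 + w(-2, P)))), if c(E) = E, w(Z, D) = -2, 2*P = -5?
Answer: 0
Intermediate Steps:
P = -5/2 (P = (½)*(-5) = -5/2 ≈ -2.5000)
0*(-110 + c(√(7 + w(-2, P)))) = 0*(-110 + √(7 - 2)) = 0*(-110 + √5) = 0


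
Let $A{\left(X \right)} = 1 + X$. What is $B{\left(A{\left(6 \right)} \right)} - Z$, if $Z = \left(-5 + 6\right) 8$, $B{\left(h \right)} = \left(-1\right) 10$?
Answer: $-18$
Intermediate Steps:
$B{\left(h \right)} = -10$
$Z = 8$ ($Z = 1 \cdot 8 = 8$)
$B{\left(A{\left(6 \right)} \right)} - Z = -10 - 8 = -18$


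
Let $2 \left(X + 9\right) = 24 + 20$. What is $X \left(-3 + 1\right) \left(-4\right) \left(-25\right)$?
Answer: $-2600$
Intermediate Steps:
$X = 13$ ($X = -9 + \frac{24 + 20}{2} = -9 + \frac{1}{2} \cdot 44 = -9 + 22 = 13$)
$X \left(-3 + 1\right) \left(-4\right) \left(-25\right) = 13 \left(-3 + 1\right) \left(-4\right) \left(-25\right) = 13 \left(\left(-2\right) \left(-4\right)\right) \left(-25\right) = 13 \cdot 8 \left(-25\right) = 104 \left(-25\right) = -2600$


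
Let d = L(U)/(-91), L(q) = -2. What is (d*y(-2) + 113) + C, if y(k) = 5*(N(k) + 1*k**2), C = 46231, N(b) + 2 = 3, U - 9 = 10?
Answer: 4217354/91 ≈ 46345.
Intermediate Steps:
U = 19 (U = 9 + 10 = 19)
N(b) = 1 (N(b) = -2 + 3 = 1)
d = 2/91 (d = -2/(-91) = -2*(-1/91) = 2/91 ≈ 0.021978)
y(k) = 5 + 5*k**2 (y(k) = 5*(1 + 1*k**2) = 5*(1 + k**2) = 5 + 5*k**2)
(d*y(-2) + 113) + C = (2*(5 + 5*(-2)**2)/91 + 113) + 46231 = (2*(5 + 5*4)/91 + 113) + 46231 = (2*(5 + 20)/91 + 113) + 46231 = ((2/91)*25 + 113) + 46231 = (50/91 + 113) + 46231 = 10333/91 + 46231 = 4217354/91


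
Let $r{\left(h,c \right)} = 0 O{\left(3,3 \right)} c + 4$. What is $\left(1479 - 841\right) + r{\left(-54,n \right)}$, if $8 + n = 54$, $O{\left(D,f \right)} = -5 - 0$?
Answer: $642$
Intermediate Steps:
$O{\left(D,f \right)} = -5$ ($O{\left(D,f \right)} = -5 + 0 = -5$)
$n = 46$ ($n = -8 + 54 = 46$)
$r{\left(h,c \right)} = 4$ ($r{\left(h,c \right)} = 0 \left(-5\right) c + 4 = 0 c + 4 = 0 + 4 = 4$)
$\left(1479 - 841\right) + r{\left(-54,n \right)} = \left(1479 - 841\right) + 4 = 638 + 4 = 642$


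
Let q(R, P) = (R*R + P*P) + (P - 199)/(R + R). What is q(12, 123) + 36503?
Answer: 310637/6 ≈ 51773.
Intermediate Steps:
q(R, P) = P² + R² + (-199 + P)/(2*R) (q(R, P) = (R² + P²) + (-199 + P)/((2*R)) = (P² + R²) + (-199 + P)*(1/(2*R)) = (P² + R²) + (-199 + P)/(2*R) = P² + R² + (-199 + P)/(2*R))
q(12, 123) + 36503 = (½)*(-199 + 123 + 2*12*(123² + 12²))/12 + 36503 = (½)*(1/12)*(-199 + 123 + 2*12*(15129 + 144)) + 36503 = (½)*(1/12)*(-199 + 123 + 2*12*15273) + 36503 = (½)*(1/12)*(-199 + 123 + 366552) + 36503 = (½)*(1/12)*366476 + 36503 = 91619/6 + 36503 = 310637/6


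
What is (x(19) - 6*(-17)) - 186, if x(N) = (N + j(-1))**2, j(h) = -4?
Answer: 141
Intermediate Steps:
x(N) = (-4 + N)**2 (x(N) = (N - 4)**2 = (-4 + N)**2)
(x(19) - 6*(-17)) - 186 = ((-4 + 19)**2 - 6*(-17)) - 186 = (15**2 + 102) - 186 = (225 + 102) - 186 = 327 - 186 = 141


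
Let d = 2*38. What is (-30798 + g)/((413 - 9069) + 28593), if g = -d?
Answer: -30874/19937 ≈ -1.5486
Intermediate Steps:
d = 76
g = -76 (g = -1*76 = -76)
(-30798 + g)/((413 - 9069) + 28593) = (-30798 - 76)/((413 - 9069) + 28593) = -30874/(-8656 + 28593) = -30874/19937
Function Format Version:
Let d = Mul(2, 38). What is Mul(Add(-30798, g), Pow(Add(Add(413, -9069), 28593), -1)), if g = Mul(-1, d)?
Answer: Rational(-30874, 19937) ≈ -1.5486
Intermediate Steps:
d = 76
g = -76 (g = Mul(-1, 76) = -76)
Mul(Add(-30798, g), Pow(Add(Add(413, -9069), 28593), -1)) = Mul(Add(-30798, -76), Pow(Add(Add(413, -9069), 28593), -1)) = Mul(-30874, Pow(Add(-8656, 28593), -1)) = Mul(-30874, Pow(19937, -1)) = Mul(-30874, Rational(1, 19937)) = Rational(-30874, 19937)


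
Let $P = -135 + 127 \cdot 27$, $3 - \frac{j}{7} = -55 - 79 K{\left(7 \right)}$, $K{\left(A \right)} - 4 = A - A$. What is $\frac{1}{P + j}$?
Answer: $\frac{1}{5912} \approx 0.00016915$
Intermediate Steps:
$K{\left(A \right)} = 4$ ($K{\left(A \right)} = 4 + \left(A - A\right) = 4 + 0 = 4$)
$j = 2618$ ($j = 21 - 7 \left(-55 - 316\right) = 21 - -2597 = 21 + 2597 = 2618$)
$P = 3294$ ($P = -135 + 3429 = 3294$)
$\frac{1}{P + j} = \frac{1}{3294 + 2618} = \frac{1}{5912}$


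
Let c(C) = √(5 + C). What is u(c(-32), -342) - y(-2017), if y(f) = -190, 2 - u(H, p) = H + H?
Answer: 192 - 6*I*√3 ≈ 192.0 - 10.392*I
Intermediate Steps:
u(H, p) = 2 - 2*H (u(H, p) = 2 - (H + H) = 2 - 2*H)
u(c(-32), -342) - y(-2017) = (2 - 2*√(5 - 32)) - 1*(-190) = (2 - 6*I*√3) + 190 = 192 - 6*I*√3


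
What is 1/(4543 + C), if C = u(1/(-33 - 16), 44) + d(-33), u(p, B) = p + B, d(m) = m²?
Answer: 49/278123 ≈ 0.00017618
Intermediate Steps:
u(p, B) = B + p
C = 55516/49 (C = (44 + 1/(-33 - 16)) + (-33)² = (44 + 1/(-49)) + 1089 = (44 - 1/49) + 1089 = 2155/49 + 1089 = 55516/49 ≈ 1133.0)
1/(4543 + C) = 1/(4543 + 55516/49) = 1/(278123/49) = 49/278123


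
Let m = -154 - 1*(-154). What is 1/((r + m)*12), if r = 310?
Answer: 1/3720 ≈ 0.00026882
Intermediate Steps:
m = 0 (m = -154 + 154 = 0)
1/((r + m)*12) = 1/((310 + 0)*12) = 1/(310*12) = 1/3720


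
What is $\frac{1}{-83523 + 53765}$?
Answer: $- \frac{1}{29758} \approx -3.3604 \cdot 10^{-5}$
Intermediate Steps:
$\frac{1}{-83523 + 53765} = \frac{1}{-29758} = - \frac{1}{29758}$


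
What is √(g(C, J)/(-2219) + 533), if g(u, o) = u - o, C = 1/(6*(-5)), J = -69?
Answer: 11*√19519721970/66570 ≈ 23.086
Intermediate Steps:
C = -1/30 (C = 1/(-30) = -1/30 ≈ -0.033333)
√(g(C, J)/(-2219) + 533) = √((-1/30 - 1*(-69))/(-2219) + 533) = √((-1/30 + 69)*(-1/2219) + 533) = √((2069/30)*(-1/2219) + 533) = √(-2069/66570 + 533) = √(35479741/66570) = 11*√19519721970/66570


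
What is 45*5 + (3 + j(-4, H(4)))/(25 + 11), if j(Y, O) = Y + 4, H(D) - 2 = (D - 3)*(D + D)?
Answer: 2701/12 ≈ 225.08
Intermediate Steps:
H(D) = 2 + 2*D*(-3 + D) (H(D) = 2 + (D - 3)*(D + D) = 2 + (-3 + D)*(2*D) = 2 + 2*D*(-3 + D))
j(Y, O) = 4 + Y
45*5 + (3 + j(-4, H(4)))/(25 + 11) = 45*5 + (3 + (4 - 4))/(25 + 11) = 225 + (3 + 0)/36 = 225 + 3*(1/36) = 225 + 1/12 = 2701/12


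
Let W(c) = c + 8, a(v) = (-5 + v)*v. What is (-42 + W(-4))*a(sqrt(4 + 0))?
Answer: 228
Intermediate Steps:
a(v) = v*(-5 + v)
W(c) = 8 + c
(-42 + W(-4))*a(sqrt(4 + 0)) = (-42 + (8 - 4))*(sqrt(4 + 0)*(-5 + sqrt(4 + 0))) = (-42 + 4)*(sqrt(4)*(-5 + sqrt(4))) = -76*(-5 + 2) = -76*(-3) = -38*(-6) = 228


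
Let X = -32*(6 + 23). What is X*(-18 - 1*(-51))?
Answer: -30624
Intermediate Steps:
X = -928 (X = -32*29 = -928)
X*(-18 - 1*(-51)) = -928*(-18 - 1*(-51)) = -928*(-18 + 51) = -928*33 = -30624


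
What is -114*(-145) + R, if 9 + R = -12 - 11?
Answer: 16498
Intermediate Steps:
R = -32 (R = -9 + (-12 - 11) = -9 - 23 = -32)
-114*(-145) + R = -114*(-145) - 32 = 16530 - 32 = 16498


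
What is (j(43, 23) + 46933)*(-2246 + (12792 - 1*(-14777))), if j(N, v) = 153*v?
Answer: 1277595996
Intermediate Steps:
(j(43, 23) + 46933)*(-2246 + (12792 - 1*(-14777))) = (153*23 + 46933)*(-2246 + (12792 - 1*(-14777))) = (3519 + 46933)*(-2246 + (12792 + 14777)) = 50452*(-2246 + 27569) = 50452*25323 = 1277595996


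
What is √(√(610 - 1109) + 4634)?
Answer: √(4634 + I*√499) ≈ 68.074 + 0.1641*I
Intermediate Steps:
√(√(610 - 1109) + 4634) = √(√(-499) + 4634) = √(I*√499 + 4634) = √(4634 + I*√499)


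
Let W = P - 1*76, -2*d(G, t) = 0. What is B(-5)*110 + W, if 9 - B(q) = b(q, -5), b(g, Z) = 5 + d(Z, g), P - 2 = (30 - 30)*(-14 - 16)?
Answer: 366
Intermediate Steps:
P = 2 (P = 2 + (30 - 30)*(-14 - 16) = 2 + 0*(-30) = 2 + 0 = 2)
d(G, t) = 0 (d(G, t) = -½*0 = 0)
W = -74 (W = 2 - 1*76 = 2 - 76 = -74)
b(g, Z) = 5 (b(g, Z) = 5 + 0 = 5)
B(q) = 4 (B(q) = 9 - 1*5 = 9 - 5 = 4)
B(-5)*110 + W = 4*110 - 74 = 440 - 74 = 366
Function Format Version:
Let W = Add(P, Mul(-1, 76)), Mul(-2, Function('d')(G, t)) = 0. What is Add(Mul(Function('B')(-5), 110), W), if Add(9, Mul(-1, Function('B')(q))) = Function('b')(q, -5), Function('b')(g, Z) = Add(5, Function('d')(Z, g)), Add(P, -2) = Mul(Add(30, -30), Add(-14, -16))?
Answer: 366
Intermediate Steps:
P = 2 (P = Add(2, Mul(Add(30, -30), Add(-14, -16))) = Add(2, Mul(0, -30)) = Add(2, 0) = 2)
Function('d')(G, t) = 0 (Function('d')(G, t) = Mul(Rational(-1, 2), 0) = 0)
W = -74 (W = Add(2, Mul(-1, 76)) = Add(2, -76) = -74)
Function('b')(g, Z) = 5 (Function('b')(g, Z) = Add(5, 0) = 5)
Function('B')(q) = 4 (Function('B')(q) = Add(9, Mul(-1, 5)) = Add(9, -5) = 4)
Add(Mul(Function('B')(-5), 110), W) = Add(Mul(4, 110), -74) = Add(440, -74) = 366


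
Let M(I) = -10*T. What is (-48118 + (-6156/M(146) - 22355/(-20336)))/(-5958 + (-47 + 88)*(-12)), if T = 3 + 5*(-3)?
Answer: 1632580883/218612000 ≈ 7.4679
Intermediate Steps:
T = -12 (T = 3 - 15 = -12)
M(I) = 120 (M(I) = -10*(-12) = 120)
(-48118 + (-6156/M(146) - 22355/(-20336)))/(-5958 + (-47 + 88)*(-12)) = (-48118 + (-6156/120 - 22355/(-20336)))/(-5958 + (-47 + 88)*(-12)) = (-48118 + (-6156*1/120 - 22355*(-1/20336)))/(-5958 + 41*(-12)) = (-48118 + (-513/10 + 22355/20336))/(-5958 - 492) = (-48118 - 5104409/101680)/(-6450) = -4897742649/101680*(-1/6450) = 1632580883/218612000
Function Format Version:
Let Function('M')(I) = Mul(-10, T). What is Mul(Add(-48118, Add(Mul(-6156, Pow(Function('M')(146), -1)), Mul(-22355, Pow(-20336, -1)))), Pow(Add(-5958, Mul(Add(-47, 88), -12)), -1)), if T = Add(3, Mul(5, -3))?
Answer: Rational(1632580883, 218612000) ≈ 7.4679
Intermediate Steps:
T = -12 (T = Add(3, -15) = -12)
Function('M')(I) = 120 (Function('M')(I) = Mul(-10, -12) = 120)
Mul(Add(-48118, Add(Mul(-6156, Pow(Function('M')(146), -1)), Mul(-22355, Pow(-20336, -1)))), Pow(Add(-5958, Mul(Add(-47, 88), -12)), -1)) = Mul(Add(-48118, Add(Mul(-6156, Pow(120, -1)), Mul(-22355, Pow(-20336, -1)))), Pow(Add(-5958, Mul(Add(-47, 88), -12)), -1)) = Mul(Add(-48118, Add(Mul(-6156, Rational(1, 120)), Mul(-22355, Rational(-1, 20336)))), Pow(Add(-5958, Mul(41, -12)), -1)) = Mul(Add(-48118, Add(Rational(-513, 10), Rational(22355, 20336))), Pow(Add(-5958, -492), -1)) = Mul(Add(-48118, Rational(-5104409, 101680)), Pow(-6450, -1)) = Mul(Rational(-4897742649, 101680), Rational(-1, 6450)) = Rational(1632580883, 218612000)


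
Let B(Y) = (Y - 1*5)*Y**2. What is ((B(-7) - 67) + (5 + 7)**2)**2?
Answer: 261121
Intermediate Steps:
B(Y) = Y**2*(-5 + Y) (B(Y) = (Y - 5)*Y**2 = (-5 + Y)*Y**2 = Y**2*(-5 + Y))
((B(-7) - 67) + (5 + 7)**2)**2 = (((-7)**2*(-5 - 7) - 67) + (5 + 7)**2)**2 = ((49*(-12) - 67) + 12**2)**2 = ((-588 - 67) + 144)**2 = (-655 + 144)**2 = (-511)**2 = 261121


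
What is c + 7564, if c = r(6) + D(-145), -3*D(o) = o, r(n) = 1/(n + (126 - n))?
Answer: 959155/126 ≈ 7612.3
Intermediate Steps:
r(n) = 1/126
D(o) = -o/3
c = 6091/126 (c = 1/126 - 1/3*(-145) = 1/126 + 145/3 = 6091/126 ≈ 48.341)
c + 7564 = 6091/126 + 7564 = 959155/126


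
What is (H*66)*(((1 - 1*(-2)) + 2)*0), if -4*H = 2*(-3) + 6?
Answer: 0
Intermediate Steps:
H = 0 (H = -(2*(-3) + 6)/4 = -(-6 + 6)/4 = -1/4*0 = 0)
(H*66)*(((1 - 1*(-2)) + 2)*0) = (0*66)*(((1 - 1*(-2)) + 2)*0) = 0*(((1 + 2) + 2)*0) = 0*((3 + 2)*0) = 0*(5*0) = 0*0 = 0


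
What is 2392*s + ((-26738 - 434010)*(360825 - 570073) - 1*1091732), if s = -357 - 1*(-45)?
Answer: 96408759468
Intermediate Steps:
s = -312 (s = -357 + 45 = -312)
2392*s + ((-26738 - 434010)*(360825 - 570073) - 1*1091732) = 2392*(-312) + ((-26738 - 434010)*(360825 - 570073) - 1*1091732) = -746304 + (-460748*(-209248) - 1091732) = -746304 + (96410597504 - 1091732) = -746304 + 96409505772 = 96408759468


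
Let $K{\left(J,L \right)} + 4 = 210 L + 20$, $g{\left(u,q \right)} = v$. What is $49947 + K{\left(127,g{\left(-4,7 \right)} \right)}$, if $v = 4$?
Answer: $50803$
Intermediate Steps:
$g{\left(u,q \right)} = 4$
$K{\left(J,L \right)} = 16 + 210 L$ ($K{\left(J,L \right)} = -4 + \left(210 L + 20\right) = -4 + \left(20 + 210 L\right) = 16 + 210 L$)
$49947 + K{\left(127,g{\left(-4,7 \right)} \right)} = 49947 + \left(16 + 210 \cdot 4\right) = 49947 + \left(16 + 840\right) = 49947 + 856 = 50803$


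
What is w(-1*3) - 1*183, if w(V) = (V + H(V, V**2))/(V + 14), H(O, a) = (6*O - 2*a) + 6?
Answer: -186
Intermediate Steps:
H(O, a) = 6 - 2*a + 6*O (H(O, a) = (-2*a + 6*O) + 6 = 6 - 2*a + 6*O)
w(V) = (6 - 2*V**2 + 7*V)/(14 + V) (w(V) = (V + (6 - 2*V**2 + 6*V))/(V + 14) = (6 - 2*V**2 + 7*V)/(14 + V))
w(-1*3) - 1*183 = (6 - 2*(-1*3)**2 + 7*(-1*3))/(14 - 1*3) - 1*183 = (6 - 2*(-3)**2 + 7*(-3))/(14 - 3) - 183 = (6 - 2*9 - 21)/11 - 183 = (6 - 18 - 21)/11 - 183 = (1/11)*(-33) - 183 = -3 - 183 = -186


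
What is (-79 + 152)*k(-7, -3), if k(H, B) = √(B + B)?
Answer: 73*I*√6 ≈ 178.81*I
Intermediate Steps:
k(H, B) = √2*√B (k(H, B) = √(2*B) = √2*√B)
(-79 + 152)*k(-7, -3) = (-79 + 152)*(√2*√(-3)) = 73*(√2*(I*√3)) = 73*(I*√6) = 73*I*√6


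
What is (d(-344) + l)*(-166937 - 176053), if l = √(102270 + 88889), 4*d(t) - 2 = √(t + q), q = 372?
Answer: -171495 - 342990*√191159 - 171495*√7 ≈ -1.5059e+8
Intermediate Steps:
d(t) = ½ + √(372 + t)/4 (d(t) = ½ + √(t + 372)/4 = ½ + √(372 + t)/4)
l = √191159 ≈ 437.22
(d(-344) + l)*(-166937 - 176053) = ((½ + √(372 - 344)/4) + √191159)*(-166937 - 176053) = ((½ + √28/4) + √191159)*(-342990) = ((½ + (2*√7)/4) + √191159)*(-342990) = ((½ + √7/2) + √191159)*(-342990) = (½ + √191159 + √7/2)*(-342990) = -171495 - 342990*√191159 - 171495*√7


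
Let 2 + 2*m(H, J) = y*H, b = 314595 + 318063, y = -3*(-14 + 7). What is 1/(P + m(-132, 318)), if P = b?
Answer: 1/631271 ≈ 1.5841e-6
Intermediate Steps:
y = 21 (y = -3*(-7) = 21)
b = 632658
P = 632658
m(H, J) = -1 + 21*H/2 (m(H, J) = -1 + (21*H)/2 = -1 + 21*H/2)
1/(P + m(-132, 318)) = 1/(632658 + (-1 + (21/2)*(-132))) = 1/(632658 + (-1 - 1386)) = 1/(632658 - 1387) = 1/631271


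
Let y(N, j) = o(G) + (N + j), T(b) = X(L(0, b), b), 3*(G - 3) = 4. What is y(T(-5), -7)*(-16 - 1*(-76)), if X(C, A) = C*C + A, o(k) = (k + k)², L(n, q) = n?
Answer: 11360/3 ≈ 3786.7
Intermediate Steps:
G = 13/3 (G = 3 + (⅓)*4 = 3 + 4/3 = 13/3 ≈ 4.3333)
o(k) = 4*k² (o(k) = (2*k)² = 4*k²)
X(C, A) = A + C² (X(C, A) = C² + A = A + C²)
T(b) = b (T(b) = b + 0² = b + 0 = b)
y(N, j) = 676/9 + N + j (y(N, j) = 4*(13/3)² + (N + j) = 4*(169/9) + (N + j) = 676/9 + (N + j) = 676/9 + N + j)
y(T(-5), -7)*(-16 - 1*(-76)) = (676/9 - 5 - 7)*(-16 - 1*(-76)) = 568*(-16 + 76)/9 = (568/9)*60 = 11360/3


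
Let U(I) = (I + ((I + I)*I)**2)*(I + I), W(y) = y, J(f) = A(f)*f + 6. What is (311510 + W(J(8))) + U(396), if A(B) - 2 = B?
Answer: 77905105513036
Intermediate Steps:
A(B) = 2 + B
J(f) = 6 + f*(2 + f) (J(f) = (2 + f)*f + 6 = f*(2 + f) + 6 = 6 + f*(2 + f))
U(I) = 2*I*(I + 4*I**4) (U(I) = (I + ((2*I)*I)**2)*(2*I) = (I + (2*I**2)**2)*(2*I) = (I + 4*I**4)*(2*I) = 2*I*(I + 4*I**4))
(311510 + W(J(8))) + U(396) = (311510 + (6 + 8*(2 + 8))) + 396**2*(2 + 8*396**3) = (311510 + (6 + 8*10)) + 156816*(2 + 8*62099136) = (311510 + (6 + 80)) + 156816*(2 + 496793088) = (311510 + 86) + 156816*496793090 = 311596 + 77905105201440 = 77905105513036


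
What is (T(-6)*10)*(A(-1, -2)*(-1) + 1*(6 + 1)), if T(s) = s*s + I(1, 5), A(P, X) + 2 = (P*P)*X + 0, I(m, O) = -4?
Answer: 3520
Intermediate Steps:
A(P, X) = -2 + X*P² (A(P, X) = -2 + ((P*P)*X + 0) = -2 + (P²*X + 0) = -2 + (X*P² + 0) = -2 + X*P²)
T(s) = -4 + s² (T(s) = s*s - 4 = s² - 4 = -4 + s²)
(T(-6)*10)*(A(-1, -2)*(-1) + 1*(6 + 1)) = ((-4 + (-6)²)*10)*((-2 - 2*(-1)²)*(-1) + 1*(6 + 1)) = ((-4 + 36)*10)*((-2 - 2*1)*(-1) + 1*7) = (32*10)*((-2 - 2)*(-1) + 7) = 320*(-4*(-1) + 7) = 320*(4 + 7) = 320*11 = 3520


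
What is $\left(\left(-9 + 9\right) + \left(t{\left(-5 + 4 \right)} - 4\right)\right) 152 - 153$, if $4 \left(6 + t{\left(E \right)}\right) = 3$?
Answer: $-1559$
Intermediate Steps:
$t{\left(E \right)} = - \frac{21}{4}$ ($t{\left(E \right)} = -6 + \frac{1}{4} \cdot 3 = -6 + \frac{3}{4} = - \frac{21}{4}$)
$\left(\left(-9 + 9\right) + \left(t{\left(-5 + 4 \right)} - 4\right)\right) 152 - 153 = \left(\left(-9 + 9\right) - \frac{37}{4}\right) 152 - 153 = \left(0 - \frac{37}{4}\right) 152 - 153 = \left(- \frac{37}{4}\right) 152 - 153 = -1406 - 153 = -1559$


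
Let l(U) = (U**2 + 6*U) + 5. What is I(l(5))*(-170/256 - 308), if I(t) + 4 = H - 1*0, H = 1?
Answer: 118527/128 ≈ 925.99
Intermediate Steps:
l(U) = 5 + U**2 + 6*U
I(t) = -3 (I(t) = -4 + (1 - 1*0) = -4 + (1 + 0) = -4 + 1 = -3)
I(l(5))*(-170/256 - 308) = -3*(-170/256 - 308) = -3*(-170*1/256 - 308) = -3*(-85/128 - 308) = -3*(-39509/128) = 118527/128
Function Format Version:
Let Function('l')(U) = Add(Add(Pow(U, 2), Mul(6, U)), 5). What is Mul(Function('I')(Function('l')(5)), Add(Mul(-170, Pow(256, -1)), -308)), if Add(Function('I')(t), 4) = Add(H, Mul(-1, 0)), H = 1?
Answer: Rational(118527, 128) ≈ 925.99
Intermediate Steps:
Function('l')(U) = Add(5, Pow(U, 2), Mul(6, U))
Function('I')(t) = -3 (Function('I')(t) = Add(-4, Add(1, Mul(-1, 0))) = Add(-4, Add(1, 0)) = Add(-4, 1) = -3)
Mul(Function('I')(Function('l')(5)), Add(Mul(-170, Pow(256, -1)), -308)) = Mul(-3, Add(Mul(-170, Pow(256, -1)), -308)) = Mul(-3, Add(Mul(-170, Rational(1, 256)), -308)) = Mul(-3, Add(Rational(-85, 128), -308)) = Mul(-3, Rational(-39509, 128)) = Rational(118527, 128)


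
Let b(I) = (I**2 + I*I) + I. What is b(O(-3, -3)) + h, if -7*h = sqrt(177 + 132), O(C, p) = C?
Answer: 15 - sqrt(309)/7 ≈ 12.489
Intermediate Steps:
b(I) = I + 2*I**2 (b(I) = (I**2 + I**2) + I = 2*I**2 + I = I + 2*I**2)
h = -sqrt(309)/7 (h = -sqrt(177 + 132)/7 = -sqrt(309)/7 ≈ -2.5112)
b(O(-3, -3)) + h = -3*(1 + 2*(-3)) - sqrt(309)/7 = -3*(1 - 6) - sqrt(309)/7 = -3*(-5) - sqrt(309)/7 = 15 - sqrt(309)/7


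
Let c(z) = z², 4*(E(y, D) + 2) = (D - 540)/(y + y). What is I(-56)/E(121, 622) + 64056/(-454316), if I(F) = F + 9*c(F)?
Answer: -1548472788626/105287733 ≈ -14707.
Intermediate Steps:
E(y, D) = -2 + (-540 + D)/(8*y) (E(y, D) = -2 + ((D - 540)/(y + y))/4 = -2 + ((-540 + D)/((2*y)))/4 = -2 + ((-540 + D)*(1/(2*y)))/4 = -2 + ((-540 + D)/(2*y))/4 = -2 + (-540 + D)/(8*y))
I(F) = F + 9*F²
I(-56)/E(121, 622) + 64056/(-454316) = (-56*(1 + 9*(-56)))/(((⅛)*(-540 + 622 - 16*121)/121)) + 64056/(-454316) = (-56*(1 - 504))/(((⅛)*(1/121)*(-540 + 622 - 1936))) + 64056*(-1/454316) = (-56*(-503))/(((⅛)*(1/121)*(-1854))) - 16014/113579 = 28168/(-927/484) - 16014/113579 = 28168*(-484/927) - 16014/113579 = -13633312/927 - 16014/113579 = -1548472788626/105287733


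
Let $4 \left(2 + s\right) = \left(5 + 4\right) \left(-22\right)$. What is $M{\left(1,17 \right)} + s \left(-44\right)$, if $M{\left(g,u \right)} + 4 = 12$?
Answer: $2274$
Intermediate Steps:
$s = - \frac{103}{2}$ ($s = -2 + \frac{\left(5 + 4\right) \left(-22\right)}{4} = -2 + \frac{9 \left(-22\right)}{4} = -2 + \frac{1}{4} \left(-198\right) = -2 - \frac{99}{2} = - \frac{103}{2} \approx -51.5$)
$M{\left(g,u \right)} = 8$ ($M{\left(g,u \right)} = -4 + 12 = 8$)
$M{\left(1,17 \right)} + s \left(-44\right) = 8 - -2266 = 8 + 2266 = 2274$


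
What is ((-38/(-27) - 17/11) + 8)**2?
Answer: 5452225/88209 ≈ 61.810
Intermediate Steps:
((-38/(-27) - 17/11) + 8)**2 = ((-38*(-1/27) - 17*1/11) + 8)**2 = ((38/27 - 17/11) + 8)**2 = (-41/297 + 8)**2 = (2335/297)**2 = 5452225/88209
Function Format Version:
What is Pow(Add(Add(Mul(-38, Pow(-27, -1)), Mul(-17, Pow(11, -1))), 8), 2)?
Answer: Rational(5452225, 88209) ≈ 61.810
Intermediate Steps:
Pow(Add(Add(Mul(-38, Pow(-27, -1)), Mul(-17, Pow(11, -1))), 8), 2) = Pow(Add(Add(Mul(-38, Rational(-1, 27)), Mul(-17, Rational(1, 11))), 8), 2) = Pow(Add(Add(Rational(38, 27), Rational(-17, 11)), 8), 2) = Pow(Add(Rational(-41, 297), 8), 2) = Pow(Rational(2335, 297), 2) = Rational(5452225, 88209)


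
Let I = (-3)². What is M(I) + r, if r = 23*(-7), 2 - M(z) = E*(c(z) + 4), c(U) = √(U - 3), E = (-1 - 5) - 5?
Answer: -115 + 11*√6 ≈ -88.056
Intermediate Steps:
I = 9
E = -11 (E = -6 - 5 = -11)
c(U) = √(-3 + U)
M(z) = 46 + 11*√(-3 + z) (M(z) = 2 - (-11)*(√(-3 + z) + 4) = 2 - (-11)*(4 + √(-3 + z)) = 2 - (-44 - 11*√(-3 + z)) = 2 + (44 + 11*√(-3 + z)) = 46 + 11*√(-3 + z))
r = -161
M(I) + r = (46 + 11*√(-3 + 9)) - 161 = (46 + 11*√6) - 161 = -115 + 11*√6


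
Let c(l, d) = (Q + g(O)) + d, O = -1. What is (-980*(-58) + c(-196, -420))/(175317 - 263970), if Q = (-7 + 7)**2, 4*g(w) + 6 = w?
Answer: -225673/354612 ≈ -0.63639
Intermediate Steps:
g(w) = -3/2 + w/4
Q = 0 (Q = 0**2 = 0)
c(l, d) = -7/4 + d (c(l, d) = (0 + (-3/2 + (1/4)*(-1))) + d = (0 + (-3/2 - 1/4)) + d = (0 - 7/4) + d = -7/4 + d)
(-980*(-58) + c(-196, -420))/(175317 - 263970) = (-980*(-58) + (-7/4 - 420))/(175317 - 263970) = (56840 - 1687/4)/(-88653) = (225673/4)*(-1/88653) = -225673/354612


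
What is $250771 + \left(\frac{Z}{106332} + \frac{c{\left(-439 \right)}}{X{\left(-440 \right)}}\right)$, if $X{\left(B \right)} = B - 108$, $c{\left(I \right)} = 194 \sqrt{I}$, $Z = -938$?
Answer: $\frac{13332490517}{53166} - \frac{97 i \sqrt{439}}{274} \approx 2.5077 \cdot 10^{5} - 7.4174 i$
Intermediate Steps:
$X{\left(B \right)} = -108 + B$ ($X{\left(B \right)} = B - 108 = -108 + B$)
$250771 + \left(\frac{Z}{106332} + \frac{c{\left(-439 \right)}}{X{\left(-440 \right)}}\right) = 250771 + \left(- \frac{938}{106332} + \frac{194 \sqrt{-439}}{-108 - 440}\right) = 250771 + \left(\left(-938\right) \frac{1}{106332} + \frac{194 i \sqrt{439}}{-548}\right) = 250771 - \left(\frac{469}{53166} - 194 i \sqrt{439} \left(- \frac{1}{548}\right)\right) = 250771 - \left(\frac{469}{53166} + \frac{97 i \sqrt{439}}{274}\right) = \frac{13332490517}{53166} - \frac{97 i \sqrt{439}}{274}$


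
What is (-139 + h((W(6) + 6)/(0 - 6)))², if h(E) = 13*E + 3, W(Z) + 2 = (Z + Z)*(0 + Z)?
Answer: 813604/9 ≈ 90401.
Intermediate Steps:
W(Z) = -2 + 2*Z² (W(Z) = -2 + (Z + Z)*(0 + Z) = -2 + (2*Z)*Z = -2 + 2*Z²)
h(E) = 3 + 13*E
(-139 + h((W(6) + 6)/(0 - 6)))² = (-139 + (3 + 13*(((-2 + 2*6²) + 6)/(0 - 6))))² = (-139 + (3 + 13*(((-2 + 2*36) + 6)/(-6))))² = (-139 + (3 + 13*(((-2 + 72) + 6)*(-⅙))))² = (-139 + (3 + 13*((70 + 6)*(-⅙))))² = (-139 + (3 + 13*(76*(-⅙))))² = (-139 + (3 + 13*(-38/3)))² = (-139 + (3 - 494/3))² = (-139 - 485/3)² = (-902/3)² = 813604/9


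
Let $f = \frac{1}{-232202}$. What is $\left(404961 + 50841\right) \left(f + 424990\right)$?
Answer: $\frac{22490074709942079}{116101} \approx 1.9371 \cdot 10^{11}$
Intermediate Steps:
$f = - \frac{1}{232202} \approx -4.3066 \cdot 10^{-6}$
$\left(404961 + 50841\right) \left(f + 424990\right) = \left(404961 + 50841\right) \left(- \frac{1}{232202} + 424990\right) = 455802 \cdot \frac{98683527979}{232202} = \frac{22490074709942079}{116101}$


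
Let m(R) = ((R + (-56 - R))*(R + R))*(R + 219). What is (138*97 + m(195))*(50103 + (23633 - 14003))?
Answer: -539291864142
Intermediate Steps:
m(R) = -112*R*(219 + R) (m(R) = (-112*R)*(219 + R) = -112*R*(219 + R))
(138*97 + m(195))*(50103 + (23633 - 14003)) = (138*97 - 112*195*(219 + 195))*(50103 + (23633 - 14003)) = (13386 - 112*195*414)*(50103 + 9630) = (13386 - 9041760)*59733 = -9028374*59733 = -539291864142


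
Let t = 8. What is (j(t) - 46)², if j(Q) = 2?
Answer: 1936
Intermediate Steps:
(j(t) - 46)² = (2 - 46)² = (-44)² = 1936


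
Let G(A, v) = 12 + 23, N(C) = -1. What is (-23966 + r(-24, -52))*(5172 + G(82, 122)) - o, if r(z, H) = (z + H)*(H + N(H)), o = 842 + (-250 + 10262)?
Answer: -103828020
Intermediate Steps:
G(A, v) = 35
o = 10854 (o = 842 + 10012 = 10854)
r(z, H) = (-1 + H)*(H + z) (r(z, H) = (z + H)*(H - 1) = (H + z)*(-1 + H) = (-1 + H)*(H + z))
(-23966 + r(-24, -52))*(5172 + G(82, 122)) - o = (-23966 + ((-52)² - 1*(-52) - 1*(-24) - 52*(-24)))*(5172 + 35) - 1*10854 = (-23966 + (2704 + 52 + 24 + 1248))*5207 - 10854 = (-23966 + 4028)*5207 - 10854 = -19938*5207 - 10854 = -103817166 - 10854 = -103828020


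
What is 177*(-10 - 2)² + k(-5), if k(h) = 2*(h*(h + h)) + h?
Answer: 25583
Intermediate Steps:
k(h) = h + 4*h² (k(h) = 2*(h*(2*h)) + h = 2*(2*h²) + h = 4*h² + h = h + 4*h²)
177*(-10 - 2)² + k(-5) = 177*(-10 - 2)² - 5*(1 + 4*(-5)) = 177*(-12)² - 5*(1 - 20) = 177*144 - 5*(-19) = 25488 + 95 = 25583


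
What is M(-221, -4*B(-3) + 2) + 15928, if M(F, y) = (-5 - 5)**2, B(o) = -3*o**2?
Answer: 16028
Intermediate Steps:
M(F, y) = 100 (M(F, y) = (-10)**2 = 100)
M(-221, -4*B(-3) + 2) + 15928 = 100 + 15928 = 16028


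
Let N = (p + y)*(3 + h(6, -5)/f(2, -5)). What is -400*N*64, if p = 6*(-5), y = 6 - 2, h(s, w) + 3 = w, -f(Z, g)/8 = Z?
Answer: 2329600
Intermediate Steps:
f(Z, g) = -8*Z
h(s, w) = -3 + w
y = 4
p = -30
N = -91 (N = (-30 + 4)*(3 + (-3 - 5)/((-8*2))) = -26*(3 - 8/(-16)) = -26*(3 - 8*(-1/16)) = -26*(3 + ½) = -26*7/2 = -91)
-400*N*64 = -400*(-91)*64 = -100*(-364)*64 = 36400*64 = 2329600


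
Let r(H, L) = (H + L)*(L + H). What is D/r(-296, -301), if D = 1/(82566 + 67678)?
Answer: 1/53548313796 ≈ 1.8675e-11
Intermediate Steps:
D = 1/150244 ≈ 6.6558e-6
r(H, L) = (H + L)² (r(H, L) = (H + L)*(H + L) = (H + L)²)
D/r(-296, -301) = 1/(150244*((-296 - 301)²)) = 1/(150244*((-597)²)) = (1/150244)/356409 = (1/150244)*(1/356409) = 1/53548313796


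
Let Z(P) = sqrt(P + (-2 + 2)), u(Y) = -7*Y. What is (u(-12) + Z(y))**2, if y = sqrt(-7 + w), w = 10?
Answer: (84 + 3**(1/4))**2 ≈ 7278.8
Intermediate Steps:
y = sqrt(3) (y = sqrt(-7 + 10) = sqrt(3) ≈ 1.7320)
Z(P) = sqrt(P) (Z(P) = sqrt(P + 0) = sqrt(P))
(u(-12) + Z(y))**2 = (-7*(-12) + sqrt(sqrt(3)))**2 = (84 + 3**(1/4))**2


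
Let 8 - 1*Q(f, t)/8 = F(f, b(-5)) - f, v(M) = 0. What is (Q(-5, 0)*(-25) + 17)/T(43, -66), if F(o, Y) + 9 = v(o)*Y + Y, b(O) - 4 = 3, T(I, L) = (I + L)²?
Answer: -983/529 ≈ -1.8582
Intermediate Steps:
b(O) = 7 (b(O) = 4 + 3 = 7)
F(o, Y) = -9 + Y (F(o, Y) = -9 + (0*Y + Y) = -9 + (0 + Y) = -9 + Y)
Q(f, t) = 80 + 8*f (Q(f, t) = 64 - 8*((-9 + 7) - f) = 64 - 8*(-2 - f) = 64 + (16 + 8*f) = 80 + 8*f)
(Q(-5, 0)*(-25) + 17)/T(43, -66) = ((80 + 8*(-5))*(-25) + 17)/((43 - 66)²) = ((80 - 40)*(-25) + 17)/((-23)²) = (40*(-25) + 17)/529 = (-1000 + 17)*(1/529) = -983*1/529 = -983/529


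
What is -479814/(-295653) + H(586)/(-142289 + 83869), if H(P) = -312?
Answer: 2343581468/1439337355 ≈ 1.6282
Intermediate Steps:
-479814/(-295653) + H(586)/(-142289 + 83869) = -479814/(-295653) - 312/(-142289 + 83869) = -479814*(-1/295653) - 312/(-58420) = 159938/98551 - 312*(-1/58420) = 159938/98551 + 78/14605 = 2343581468/1439337355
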